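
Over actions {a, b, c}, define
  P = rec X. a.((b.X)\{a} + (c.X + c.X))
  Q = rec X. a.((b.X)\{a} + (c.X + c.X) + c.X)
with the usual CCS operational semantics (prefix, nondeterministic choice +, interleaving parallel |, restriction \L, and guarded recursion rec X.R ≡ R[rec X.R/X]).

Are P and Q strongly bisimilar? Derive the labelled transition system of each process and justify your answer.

P ~ Q

Reachable graph of P (3 states):
  s0 = rec X. a.((b.X)\{a} + (c.X + c.X)) ⊢ ··a··> s1
  s1 = (b.(rec X. a.((b.X)\{a} + (c.X + c.X))))\{a} + (c.(rec X. a.((b.X)\{a} + (c.X + c.X))) + c.(rec X. a.((b.X)\{a} + (c.X + c.X)))) ⊢ ··b··> s2, ··c··> s0
  s2 = (rec X. a.((b.X)\{a} + (c.X + c.X)))\{a} ⊢ ·
Reachable graph of Q (3 states):
  t0 = rec X. a.((b.X)\{a} + (c.X + c.X) + c.X) ⊢ ··a··> t1
  t1 = (b.(rec X. a.((b.X)\{a} + (c.X + c.X) + c.X)))\{a} + (c.(rec X. a.((b.X)\{a} + (c.X + c.X) + c.X)) + c.(rec X. a.((b.X)\{a} + (c.X + c.X) + c.X))) + c.(rec X. a.((b.X)\{a} + (c.X + c.X) + c.X)) ⊢ ··b··> t2, ··c··> t0
  t2 = (rec X. a.((b.X)\{a} + (c.X + c.X) + c.X))\{a} ⊢ ·
Bisimilarity quotient blocks:
  B0 = {s0, t0}
  B1 = {s1, t1}
  B2 = {s2, t2}
s0 ∈ B0, t0 ∈ B0 → same block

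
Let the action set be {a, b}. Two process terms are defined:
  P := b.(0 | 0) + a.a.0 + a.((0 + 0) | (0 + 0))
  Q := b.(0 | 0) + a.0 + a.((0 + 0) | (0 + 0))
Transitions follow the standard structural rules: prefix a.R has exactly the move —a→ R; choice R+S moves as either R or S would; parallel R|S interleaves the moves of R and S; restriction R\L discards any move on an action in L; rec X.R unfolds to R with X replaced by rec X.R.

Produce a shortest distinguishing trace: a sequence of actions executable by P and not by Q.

P's transition system — 5 states:
  p0 = b.(0 | 0) + a.a.0 + a.((0 + 0) | (0 + 0)) :: —a→ p1, —a→ p2, —b→ p3
  p1 = (0 + 0) | (0 + 0) :: ·
  p2 = a.0 :: —a→ p4
  p3 = 0 | 0 :: ·
  p4 = 0 :: ·
Q's transition system — 4 states:
  q0 = b.(0 | 0) + a.0 + a.((0 + 0) | (0 + 0)) :: —a→ q1, —a→ q2, —b→ q3
  q1 = (0 + 0) | (0 + 0) :: ·
  q2 = 0 :: ·
  q3 = 0 | 0 :: ·
Executing aa from P (initial set {p0}):
  after a @ step 1: {p1, p2}
  after a @ step 2: {p4}
  — P admits the full trace.
Executing aa from Q (initial set {q0}):
  after a @ step 1: {q1, q2}
  after a @ step 2: ∅  — Q cannot continue

aa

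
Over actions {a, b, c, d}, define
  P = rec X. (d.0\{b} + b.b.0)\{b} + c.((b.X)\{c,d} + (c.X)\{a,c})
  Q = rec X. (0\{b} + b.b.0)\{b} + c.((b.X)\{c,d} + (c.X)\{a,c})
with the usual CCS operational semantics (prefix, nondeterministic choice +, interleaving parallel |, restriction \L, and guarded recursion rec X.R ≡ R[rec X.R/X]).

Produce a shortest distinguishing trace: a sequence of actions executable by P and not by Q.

LTS(P): 4 reachable states
  m0 = rec X. (d.0\{b} + b.b.0)\{b} + c.((b.X)\{c,d} + (c.X)\{a,c}) → ··c··> m1, ··d··> m2
  m1 = (b.(rec X. (d.0\{b} + b.b.0)\{b} + c.((b.X)\{c,d} + (c.X)\{a,c})))\{c,d} + (c.(rec X. (d.0\{b} + b.b.0)\{b} + c.((b.X)\{c,d} + (c.X)\{a,c})))\{a,c} → ··b··> m3
  m2 = 0\{b}\{b} → (no moves)
  m3 = (rec X. (d.0\{b} + b.b.0)\{b} + c.((b.X)\{c,d} + (c.X)\{a,c}))\{c,d} → (no moves)
LTS(Q): 3 reachable states
  n0 = rec X. (0\{b} + b.b.0)\{b} + c.((b.X)\{c,d} + (c.X)\{a,c}) → ··c··> n1
  n1 = (b.(rec X. (0\{b} + b.b.0)\{b} + c.((b.X)\{c,d} + (c.X)\{a,c})))\{c,d} + (c.(rec X. (0\{b} + b.b.0)\{b} + c.((b.X)\{c,d} + (c.X)\{a,c})))\{a,c} → ··b··> n2
  n2 = (rec X. (0\{b} + b.b.0)\{b} + c.((b.X)\{c,d} + (c.X)\{a,c}))\{c,d} → (no moves)
Run σ = ⟨d⟩ on P: start {m0}
  [1] d ⇒ {m2}
  — P admits the full trace.
Run σ = ⟨d⟩ on Q: start {n0}
  [1] d ⇒ ∅  — Q cannot continue

d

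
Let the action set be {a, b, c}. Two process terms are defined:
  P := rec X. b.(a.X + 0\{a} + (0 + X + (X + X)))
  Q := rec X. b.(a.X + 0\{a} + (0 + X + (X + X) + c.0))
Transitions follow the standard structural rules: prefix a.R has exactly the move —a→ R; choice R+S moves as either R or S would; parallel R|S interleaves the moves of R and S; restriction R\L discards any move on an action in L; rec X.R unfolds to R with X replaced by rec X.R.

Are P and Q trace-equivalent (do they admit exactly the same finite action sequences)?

LTS(P): 2 reachable states
  u0 = rec X. b.(a.X + 0\{a} + (0 + X + (X + X))) | --b--▸ u1
  u1 = a.(rec X. b.(a.X + 0\{a} + (0 + X + (X + X)))) + 0\{a} + (0 + (rec X. b.(a.X + 0\{a} + (0 + X + (X + X)))) + ((rec X. b.(a.X + 0\{a} + (0 + X + (X + X)))) + (rec X. b.(a.X + 0\{a} + (0 + X + (X + X)))))) | --a--▸ u0, --b--▸ u1
LTS(Q): 3 reachable states
  v0 = rec X. b.(a.X + 0\{a} + (0 + X + (X + X) + c.0)) | --b--▸ v1
  v1 = a.(rec X. b.(a.X + 0\{a} + (0 + X + (X + X) + c.0))) + 0\{a} + (0 + (rec X. b.(a.X + 0\{a} + (0 + X + (X + X) + c.0))) + ((rec X. b.(a.X + 0\{a} + (0 + X + (X + X) + c.0))) + (rec X. b.(a.X + 0\{a} + (0 + X + (X + X) + c.0)))) + c.0) | --a--▸ v0, --b--▸ v1, --c--▸ v2
  v2 = 0 | (no moves)
Trace ⟨bc⟩ through Q, begin at {v0}:
  after b @ step 1: {v1}
  after c @ step 2: {v2}
  ✓ Q
Trace ⟨bc⟩ through P, begin at {u0}:
  after b @ step 1: {u1}
  after c @ step 2: ∅ (P stuck)

traces(P) ≠ traces(Q) — witness ⟨bc⟩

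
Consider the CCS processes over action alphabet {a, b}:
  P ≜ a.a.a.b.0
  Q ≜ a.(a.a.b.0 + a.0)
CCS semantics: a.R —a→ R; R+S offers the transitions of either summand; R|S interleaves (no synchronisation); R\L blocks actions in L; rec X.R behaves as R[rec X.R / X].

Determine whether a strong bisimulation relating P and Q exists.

LTS(P): 5 reachable states
  p0 = a.a.a.b.0 :: --a--▸ p1
  p1 = a.a.b.0 :: --a--▸ p2
  p2 = a.b.0 :: --a--▸ p3
  p3 = b.0 :: --b--▸ p4
  p4 = 0 :: ∅
LTS(Q): 5 reachable states
  q0 = a.(a.a.b.0 + a.0) :: --a--▸ q1
  q1 = a.a.b.0 + a.0 :: --a--▸ q2, --a--▸ q3
  q2 = 0 :: ∅
  q3 = a.b.0 :: --a--▸ q4
  q4 = b.0 :: --b--▸ q2
Coarsest stable partition (strong bisimilarity classes):
  B0 = {p0}
  B1 = {p1}
  B2 = {p2, q3}
  B3 = {p3, q4}
  B4 = {p4, q2}
  B5 = {q0}
  B6 = {q1}
p0 ∈ B0, q0 ∈ B5 → different blocks

NO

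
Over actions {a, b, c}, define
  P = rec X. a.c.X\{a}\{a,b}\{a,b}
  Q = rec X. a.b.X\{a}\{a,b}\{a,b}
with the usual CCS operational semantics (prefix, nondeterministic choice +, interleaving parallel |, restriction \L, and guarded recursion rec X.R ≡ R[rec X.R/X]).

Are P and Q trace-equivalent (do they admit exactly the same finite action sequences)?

NO — witness ⟨ac⟩

Reachable graph of P (3 states):
  s0 = rec X. a.c.X\{a}\{a,b}\{a,b} ⊢ —a→ s1
  s1 = c.(rec X. a.c.X\{a}\{a,b}\{a,b})\{a}\{a,b}\{a,b} ⊢ —c→ s2
  s2 = (rec X. a.c.X\{a}\{a,b}\{a,b})\{a}\{a,b}\{a,b} ⊢ (no moves)
Reachable graph of Q (3 states):
  t0 = rec X. a.b.X\{a}\{a,b}\{a,b} ⊢ —a→ t1
  t1 = b.(rec X. a.b.X\{a}\{a,b}\{a,b})\{a}\{a,b}\{a,b} ⊢ —b→ t2
  t2 = (rec X. a.b.X\{a}\{a,b}\{a,b})\{a}\{a,b}\{a,b} ⊢ (no moves)
Executing ac from P (initial set {s0}):
  [1] a ⇒ {s1}
  [2] c ⇒ {s2}
  — P admits the full trace.
Executing ac from Q (initial set {t0}):
  [1] a ⇒ {t1}
  [2] c ⇒ ∅ (Q stuck)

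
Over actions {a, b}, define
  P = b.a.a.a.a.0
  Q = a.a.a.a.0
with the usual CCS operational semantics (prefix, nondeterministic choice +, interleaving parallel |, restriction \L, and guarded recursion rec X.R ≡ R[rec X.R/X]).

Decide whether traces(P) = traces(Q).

traces(P) ≠ traces(Q) — witness ⟨b⟩

P's transition system — 6 states:
  p0 = b.a.a.a.a.0 → —b→ p1
  p1 = a.a.a.a.0 → —a→ p2
  p2 = a.a.a.0 → —a→ p3
  p3 = a.a.0 → —a→ p4
  p4 = a.0 → —a→ p5
  p5 = 0 → (no moves)
Q's transition system — 5 states:
  q0 = a.a.a.a.0 → —a→ q1
  q1 = a.a.a.0 → —a→ q2
  q2 = a.a.0 → —a→ q3
  q3 = a.0 → —a→ q4
  q4 = 0 → (no moves)
Executing b from P (initial set {p0}):
  after b @ step 1: {p1}
  — P admits the full trace.
Executing b from Q (initial set {q0}):
  after b @ step 1: no successor for Q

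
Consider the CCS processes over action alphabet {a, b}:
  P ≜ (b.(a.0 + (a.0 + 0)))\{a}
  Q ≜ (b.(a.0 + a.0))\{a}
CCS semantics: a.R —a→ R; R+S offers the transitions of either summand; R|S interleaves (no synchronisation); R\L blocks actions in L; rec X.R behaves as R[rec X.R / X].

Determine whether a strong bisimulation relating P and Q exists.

P's transition system — 2 states:
  s0 = (b.(a.0 + (a.0 + 0)))\{a} ⊢ --b--▸ s1
  s1 = (a.0 + (a.0 + 0))\{a} ⊢ ∅
Q's transition system — 2 states:
  t0 = (b.(a.0 + a.0))\{a} ⊢ --b--▸ t1
  t1 = (a.0 + a.0)\{a} ⊢ ∅
Coarsest stable partition (strong bisimilarity classes):
  B0 = {s0, t0}
  B1 = {s1, t1}
s0 ∈ B0, t0 ∈ B0 → same block

bisimilar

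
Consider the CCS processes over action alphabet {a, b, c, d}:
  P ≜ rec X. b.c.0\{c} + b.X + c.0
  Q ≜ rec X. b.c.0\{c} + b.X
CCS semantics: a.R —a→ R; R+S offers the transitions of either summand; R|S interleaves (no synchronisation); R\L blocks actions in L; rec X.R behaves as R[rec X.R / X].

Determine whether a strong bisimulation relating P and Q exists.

not bisimilar

P's transition system — 4 states:
  u0 = rec X. b.c.0\{c} + b.X + c.0 has moves —b→ u0, —b→ u1, —c→ u2
  u1 = c.0\{c} has moves —c→ u3
  u2 = 0 has moves stopped
  u3 = 0\{c} has moves stopped
Q's transition system — 3 states:
  v0 = rec X. b.c.0\{c} + b.X has moves —b→ v0, —b→ v1
  v1 = c.0\{c} has moves —c→ v2
  v2 = 0\{c} has moves stopped
Partition-refinement fixed point:
  B0 = {u0}
  B1 = {u1, v1}
  B2 = {u2, u3, v2}
  B3 = {v0}
u0 ∈ B0, v0 ∈ B3 → different blocks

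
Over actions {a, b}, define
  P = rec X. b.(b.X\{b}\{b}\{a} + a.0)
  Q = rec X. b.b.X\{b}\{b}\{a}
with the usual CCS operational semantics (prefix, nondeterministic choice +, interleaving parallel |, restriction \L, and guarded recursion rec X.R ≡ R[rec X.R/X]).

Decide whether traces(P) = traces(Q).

LTS(P): 4 reachable states
  s0 = rec X. b.(b.X\{b}\{b}\{a} + a.0) has moves --b--▸ s1
  s1 = b.(rec X. b.(b.X\{b}\{b}\{a} + a.0))\{b}\{b}\{a} + a.0 has moves --a--▸ s2, --b--▸ s3
  s2 = 0 has moves ∅
  s3 = (rec X. b.(b.X\{b}\{b}\{a} + a.0))\{b}\{b}\{a} has moves ∅
LTS(Q): 3 reachable states
  t0 = rec X. b.b.X\{b}\{b}\{a} has moves --b--▸ t1
  t1 = b.(rec X. b.b.X\{b}\{b}\{a})\{b}\{b}\{a} has moves --b--▸ t2
  t2 = (rec X. b.b.X\{b}\{b}\{a})\{b}\{b}\{a} has moves ∅
Trace ⟨ba⟩ through P, begin at {s0}:
  step 1 (b): {s1}
  step 2 (a): {s2}
  P completes σ.
Trace ⟨ba⟩ through Q, begin at {t0}:
  step 1 (b): {t1}
  step 2 (a): ∅ (Q stuck)

traces(P) ≠ traces(Q) — witness ⟨ba⟩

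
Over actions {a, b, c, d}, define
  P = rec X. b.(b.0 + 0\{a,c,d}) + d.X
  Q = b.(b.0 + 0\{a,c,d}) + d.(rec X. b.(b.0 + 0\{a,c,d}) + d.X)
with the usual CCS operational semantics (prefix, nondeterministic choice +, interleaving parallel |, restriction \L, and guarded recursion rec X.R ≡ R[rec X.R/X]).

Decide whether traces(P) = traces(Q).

P's transition system — 3 states:
  u0 = rec X. b.(b.0 + 0\{a,c,d}) + d.X → —b→ u1, —d→ u0
  u1 = b.0 + 0\{a,c,d} → —b→ u2
  u2 = 0 → (no moves)
Q's transition system — 4 states:
  v0 = b.(b.0 + 0\{a,c,d}) + d.(rec X. b.(b.0 + 0\{a,c,d}) + d.X) → —b→ v1, —d→ v2
  v1 = b.0 + 0\{a,c,d} → —b→ v3
  v2 = rec X. b.(b.0 + 0\{a,c,d}) + d.X → —b→ v1, —d→ v2
  v3 = 0 → (no moves)
Partition-refinement fixed point:
  B0 = {u0, v0, v2}
  B1 = {u1, v1}
  B2 = {u2, v3}
u0 ∈ B0, v0 ∈ B0 → same block
Bisimilar ⇒ trace-equivalent.

YES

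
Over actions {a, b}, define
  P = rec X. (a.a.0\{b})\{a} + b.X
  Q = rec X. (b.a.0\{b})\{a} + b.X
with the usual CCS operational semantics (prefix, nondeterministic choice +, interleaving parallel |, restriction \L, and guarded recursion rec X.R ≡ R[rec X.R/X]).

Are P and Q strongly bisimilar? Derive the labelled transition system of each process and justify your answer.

NO

LTS(P): 1 reachable states
  p0 = rec X. (a.a.0\{b})\{a} + b.X → --b--▸ p0
LTS(Q): 2 reachable states
  q0 = rec X. (b.a.0\{b})\{a} + b.X → --b--▸ q0, --b--▸ q1
  q1 = (a.0\{b})\{a} → ∅
Partition-refinement fixed point:
  B0 = {p0}
  B1 = {q0}
  B2 = {q1}
p0 ∈ B0, q0 ∈ B1 → different blocks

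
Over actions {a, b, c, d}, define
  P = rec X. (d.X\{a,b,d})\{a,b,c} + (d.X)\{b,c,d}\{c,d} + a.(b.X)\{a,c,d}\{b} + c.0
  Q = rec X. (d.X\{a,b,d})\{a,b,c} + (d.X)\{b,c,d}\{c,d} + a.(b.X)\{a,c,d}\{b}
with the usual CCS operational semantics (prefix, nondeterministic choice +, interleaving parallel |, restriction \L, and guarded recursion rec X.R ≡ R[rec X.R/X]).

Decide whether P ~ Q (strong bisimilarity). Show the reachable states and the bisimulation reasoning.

P ≁ Q

P's transition system — 4 states:
  m0 = rec X. (d.X\{a,b,d})\{a,b,c} + (d.X)\{b,c,d}\{c,d} + a.(b.X)\{a,c,d}\{b} + c.0 → -a-> m1, -c-> m2, -d-> m3
  m1 = (b.(rec X. (d.X\{a,b,d})\{a,b,c} + (d.X)\{b,c,d}\{c,d} + a.(b.X)\{a,c,d}\{b} + c.0))\{a,c,d}\{b} → stopped
  m2 = 0 → stopped
  m3 = (rec X. (d.X\{a,b,d})\{a,b,c} + (d.X)\{b,c,d}\{c,d} + a.(b.X)\{a,c,d}\{b} + c.0)\{a,b,d}\{a,b,c} → stopped
Q's transition system — 3 states:
  n0 = rec X. (d.X\{a,b,d})\{a,b,c} + (d.X)\{b,c,d}\{c,d} + a.(b.X)\{a,c,d}\{b} → -a-> n1, -d-> n2
  n1 = (b.(rec X. (d.X\{a,b,d})\{a,b,c} + (d.X)\{b,c,d}\{c,d} + a.(b.X)\{a,c,d}\{b}))\{a,c,d}\{b} → stopped
  n2 = (rec X. (d.X\{a,b,d})\{a,b,c} + (d.X)\{b,c,d}\{c,d} + a.(b.X)\{a,c,d}\{b})\{a,b,d}\{a,b,c} → stopped
Bisimilarity quotient blocks:
  B0 = {m0}
  B1 = {m1, m2, m3, n1, n2}
  B2 = {n0}
m0 ∈ B0, n0 ∈ B2 → different blocks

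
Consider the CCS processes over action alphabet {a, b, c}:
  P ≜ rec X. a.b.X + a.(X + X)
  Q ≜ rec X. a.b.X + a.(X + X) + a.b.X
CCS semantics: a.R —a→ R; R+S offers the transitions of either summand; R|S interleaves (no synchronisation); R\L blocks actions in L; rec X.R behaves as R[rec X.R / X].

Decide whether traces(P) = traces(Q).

P's transition system — 3 states:
  s0 = rec X. a.b.X + a.(X + X) → -a-> s1, -a-> s2
  s1 = (rec X. a.b.X + a.(X + X)) + (rec X. a.b.X + a.(X + X)) → -a-> s1, -a-> s2
  s2 = b.(rec X. a.b.X + a.(X + X)) → -b-> s0
Q's transition system — 3 states:
  t0 = rec X. a.b.X + a.(X + X) + a.b.X → -a-> t1, -a-> t2
  t1 = (rec X. a.b.X + a.(X + X) + a.b.X) + (rec X. a.b.X + a.(X + X) + a.b.X) → -a-> t1, -a-> t2
  t2 = b.(rec X. a.b.X + a.(X + X) + a.b.X) → -b-> t0
Bisimilarity quotient blocks:
  B0 = {s0, s1, t0, t1}
  B1 = {s2, t2}
s0 ∈ B0, t0 ∈ B0 → same block
Bisimilar ⇒ trace-equivalent.

trace-equivalent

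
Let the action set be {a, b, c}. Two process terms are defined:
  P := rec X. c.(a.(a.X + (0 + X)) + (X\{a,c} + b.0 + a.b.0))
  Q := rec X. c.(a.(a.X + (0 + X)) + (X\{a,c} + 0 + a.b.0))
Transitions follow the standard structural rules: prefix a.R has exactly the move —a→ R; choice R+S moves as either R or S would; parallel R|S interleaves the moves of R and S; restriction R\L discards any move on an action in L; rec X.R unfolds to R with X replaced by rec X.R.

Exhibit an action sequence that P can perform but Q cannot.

cb

Reachable graph of P (5 states):
  m0 = rec X. c.(a.(a.X + (0 + X)) + (X\{a,c} + b.0 + a.b.0)) → —c→ m1
  m1 = a.(a.(rec X. c.(a.(a.X + (0 + X)) + (X\{a,c} + b.0 + a.b.0))) + (0 + (rec X. c.(a.(a.X + (0 + X)) + (X\{a,c} + b.0 + a.b.0))))) + ((rec X. c.(a.(a.X + (0 + X)) + (X\{a,c} + b.0 + a.b.0)))\{a,c} + b.0 + a.b.0) → —a→ m2, —a→ m3, —b→ m4
  m2 = a.(rec X. c.(a.(a.X + (0 + X)) + (X\{a,c} + b.0 + a.b.0))) + (0 + (rec X. c.(a.(a.X + (0 + X)) + (X\{a,c} + b.0 + a.b.0)))) → —a→ m0, —c→ m1
  m3 = b.0 → —b→ m4
  m4 = 0 → deadlocked
Reachable graph of Q (5 states):
  n0 = rec X. c.(a.(a.X + (0 + X)) + (X\{a,c} + 0 + a.b.0)) → —c→ n1
  n1 = a.(a.(rec X. c.(a.(a.X + (0 + X)) + (X\{a,c} + 0 + a.b.0))) + (0 + (rec X. c.(a.(a.X + (0 + X)) + (X\{a,c} + 0 + a.b.0))))) + ((rec X. c.(a.(a.X + (0 + X)) + (X\{a,c} + 0 + a.b.0)))\{a,c} + 0 + a.b.0) → —a→ n2, —a→ n3
  n2 = a.(rec X. c.(a.(a.X + (0 + X)) + (X\{a,c} + 0 + a.b.0))) + (0 + (rec X. c.(a.(a.X + (0 + X)) + (X\{a,c} + 0 + a.b.0)))) → —a→ n0, —c→ n1
  n3 = b.0 → —b→ n4
  n4 = 0 → deadlocked
Trace ⟨cb⟩ through P, begin at {m0}:
  after c @ step 1: {m1}
  after b @ step 2: {m4}
  ✓ P
Trace ⟨cb⟩ through Q, begin at {n0}:
  after c @ step 1: {n1}
  after b @ step 2: ∅ (Q stuck)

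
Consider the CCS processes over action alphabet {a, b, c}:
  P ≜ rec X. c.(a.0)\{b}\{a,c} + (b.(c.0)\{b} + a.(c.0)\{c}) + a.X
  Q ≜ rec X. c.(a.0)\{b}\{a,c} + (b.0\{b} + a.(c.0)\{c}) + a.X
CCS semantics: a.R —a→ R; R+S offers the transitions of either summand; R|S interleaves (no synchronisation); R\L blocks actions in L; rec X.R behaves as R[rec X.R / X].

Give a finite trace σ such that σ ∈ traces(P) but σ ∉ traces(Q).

P's transition system — 5 states:
  s0 = rec X. c.(a.0)\{b}\{a,c} + (b.(c.0)\{b} + a.(c.0)\{c}) + a.X | --a--▸ s0, --a--▸ s1, --b--▸ s2, --c--▸ s3
  s1 = (c.0)\{c} | (no moves)
  s2 = (c.0)\{b} | --c--▸ s4
  s3 = (a.0)\{b}\{a,c} | (no moves)
  s4 = 0\{b} | (no moves)
Q's transition system — 4 states:
  t0 = rec X. c.(a.0)\{b}\{a,c} + (b.0\{b} + a.(c.0)\{c}) + a.X | --a--▸ t0, --a--▸ t1, --b--▸ t2, --c--▸ t3
  t1 = (c.0)\{c} | (no moves)
  t2 = 0\{b} | (no moves)
  t3 = (a.0)\{b}\{a,c} | (no moves)
Trace ⟨bc⟩ through P, begin at {s0}:
  [1] b ⇒ {s2}
  [2] c ⇒ {s4}
  ✓ P
Trace ⟨bc⟩ through Q, begin at {t0}:
  [1] b ⇒ {t2}
  [2] c ⇒ ∅ (Q stuck)

bc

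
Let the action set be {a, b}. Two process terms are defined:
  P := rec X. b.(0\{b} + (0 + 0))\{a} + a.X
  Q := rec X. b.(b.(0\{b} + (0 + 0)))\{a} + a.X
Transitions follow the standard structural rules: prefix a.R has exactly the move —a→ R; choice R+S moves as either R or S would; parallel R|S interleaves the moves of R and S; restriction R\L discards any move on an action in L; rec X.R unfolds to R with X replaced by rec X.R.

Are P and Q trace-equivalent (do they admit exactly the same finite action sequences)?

NO — witness ⟨bb⟩

P's transition system — 2 states:
  s0 = rec X. b.(0\{b} + (0 + 0))\{a} + a.X → ··a··> s0, ··b··> s1
  s1 = (0\{b} + (0 + 0))\{a} → (no moves)
Q's transition system — 3 states:
  t0 = rec X. b.(b.(0\{b} + (0 + 0)))\{a} + a.X → ··a··> t0, ··b··> t1
  t1 = (b.(0\{b} + (0 + 0)))\{a} → ··b··> t2
  t2 = (0\{b} + (0 + 0))\{a} → (no moves)
Trace ⟨bb⟩ through Q, begin at {t0}:
  [1] b ⇒ {t1}
  [2] b ⇒ {t2}
  — Q admits the full trace.
Trace ⟨bb⟩ through P, begin at {s0}:
  [1] b ⇒ {s1}
  [2] b ⇒ ∅  — P cannot continue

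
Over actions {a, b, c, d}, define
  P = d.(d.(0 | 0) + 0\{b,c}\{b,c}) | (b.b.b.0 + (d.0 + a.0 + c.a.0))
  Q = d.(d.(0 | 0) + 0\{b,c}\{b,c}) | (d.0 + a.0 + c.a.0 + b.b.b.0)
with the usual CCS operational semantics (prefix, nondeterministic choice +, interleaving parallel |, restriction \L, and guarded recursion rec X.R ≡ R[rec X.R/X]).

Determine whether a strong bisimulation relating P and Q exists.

bisimilar

P's transition system — 15 states:
  m0 = d.(d.(0 | 0) + 0\{b,c}\{b,c}) | (b.b.b.0 + (d.0 + a.0 + c.a.0)) :: -a-> m1, -b-> m2, -c-> m3, -d-> m1, -d-> m4
  m1 = d.(d.(0 | 0) + 0\{b,c}\{b,c}) | 0 :: -d-> m5
  m2 = d.(d.(0 | 0) + 0\{b,c}\{b,c}) | b.b.0 :: -b-> m6, -d-> m7
  m3 = d.(d.(0 | 0) + 0\{b,c}\{b,c}) | a.0 :: -a-> m1, -d-> m8
  m4 = (d.(0 | 0) + 0\{b,c}\{b,c}) | (b.b.b.0 + (d.0 + a.0 + c.a.0)) :: -a-> m5, -b-> m7, -c-> m8, -d-> m5, -d-> m9
  m5 = (d.(0 | 0) + 0\{b,c}\{b,c}) | 0 :: -d-> m10
  m6 = d.(d.(0 | 0) + 0\{b,c}\{b,c}) | b.0 :: -b-> m1, -d-> m11
  m7 = (d.(0 | 0) + 0\{b,c}\{b,c}) | b.b.0 :: -b-> m11, -d-> m12
  m8 = (d.(0 | 0) + 0\{b,c}\{b,c}) | a.0 :: -a-> m5, -d-> m13
  m9 = 0 | 0 | (b.b.b.0 + (d.0 + a.0 + c.a.0)) :: -a-> m10, -b-> m12, -c-> m13, -d-> m10
  m10 = 0 | 0 | 0 :: deadlocked
  m11 = (d.(0 | 0) + 0\{b,c}\{b,c}) | b.0 :: -b-> m5, -d-> m14
  m12 = 0 | 0 | b.b.0 :: -b-> m14
  m13 = 0 | 0 | a.0 :: -a-> m10
  m14 = 0 | 0 | b.0 :: -b-> m10
Q's transition system — 15 states:
  n0 = d.(d.(0 | 0) + 0\{b,c}\{b,c}) | (d.0 + a.0 + c.a.0 + b.b.b.0) :: -a-> n1, -b-> n2, -c-> n3, -d-> n1, -d-> n4
  n1 = d.(d.(0 | 0) + 0\{b,c}\{b,c}) | 0 :: -d-> n5
  n2 = d.(d.(0 | 0) + 0\{b,c}\{b,c}) | b.b.0 :: -b-> n6, -d-> n7
  n3 = d.(d.(0 | 0) + 0\{b,c}\{b,c}) | a.0 :: -a-> n1, -d-> n8
  n4 = (d.(0 | 0) + 0\{b,c}\{b,c}) | (d.0 + a.0 + c.a.0 + b.b.b.0) :: -a-> n5, -b-> n7, -c-> n8, -d-> n5, -d-> n9
  n5 = (d.(0 | 0) + 0\{b,c}\{b,c}) | 0 :: -d-> n10
  n6 = d.(d.(0 | 0) + 0\{b,c}\{b,c}) | b.0 :: -b-> n1, -d-> n11
  n7 = (d.(0 | 0) + 0\{b,c}\{b,c}) | b.b.0 :: -b-> n11, -d-> n12
  n8 = (d.(0 | 0) + 0\{b,c}\{b,c}) | a.0 :: -a-> n5, -d-> n13
  n9 = 0 | 0 | (d.0 + a.0 + c.a.0 + b.b.b.0) :: -a-> n10, -b-> n12, -c-> n13, -d-> n10
  n10 = 0 | 0 | 0 :: deadlocked
  n11 = (d.(0 | 0) + 0\{b,c}\{b,c}) | b.0 :: -b-> n5, -d-> n14
  n12 = 0 | 0 | b.b.0 :: -b-> n14
  n13 = 0 | 0 | a.0 :: -a-> n10
  n14 = 0 | 0 | b.0 :: -b-> n10
Coarsest stable partition (strong bisimilarity classes):
  B0 = {m0, n0}
  B1 = {m1, n1}
  B2 = {m5, n5}
  B3 = {m10, n10}
  B4 = {m3, n3}
  B5 = {m8, n8}
  B6 = {m13, n13}
  B7 = {m4, n4}
  B8 = {m9, n9}
  B9 = {m12, n12}
  B10 = {m14, n14}
  B11 = {m7, n7}
  B12 = {m11, n11}
  B13 = {m2, n2}
  B14 = {m6, n6}
m0 ∈ B0, n0 ∈ B0 → same block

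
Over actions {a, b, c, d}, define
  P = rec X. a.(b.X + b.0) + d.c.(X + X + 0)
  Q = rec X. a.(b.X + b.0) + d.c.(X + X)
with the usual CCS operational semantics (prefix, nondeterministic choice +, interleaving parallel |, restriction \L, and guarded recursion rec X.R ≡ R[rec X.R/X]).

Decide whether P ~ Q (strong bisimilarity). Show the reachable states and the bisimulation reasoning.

P ~ Q

Reachable graph of P (5 states):
  p0 = rec X. a.(b.X + b.0) + d.c.(X + X + 0) | ··a··> p1, ··d··> p2
  p1 = b.(rec X. a.(b.X + b.0) + d.c.(X + X + 0)) + b.0 | ··b··> p0, ··b··> p3
  p2 = c.((rec X. a.(b.X + b.0) + d.c.(X + X + 0)) + (rec X. a.(b.X + b.0) + d.c.(X + X + 0)) + 0) | ··c··> p4
  p3 = 0 | ·
  p4 = (rec X. a.(b.X + b.0) + d.c.(X + X + 0)) + (rec X. a.(b.X + b.0) + d.c.(X + X + 0)) + 0 | ··a··> p1, ··d··> p2
Reachable graph of Q (5 states):
  q0 = rec X. a.(b.X + b.0) + d.c.(X + X) | ··a··> q1, ··d··> q2
  q1 = b.(rec X. a.(b.X + b.0) + d.c.(X + X)) + b.0 | ··b··> q0, ··b··> q3
  q2 = c.((rec X. a.(b.X + b.0) + d.c.(X + X)) + (rec X. a.(b.X + b.0) + d.c.(X + X))) | ··c··> q4
  q3 = 0 | ·
  q4 = (rec X. a.(b.X + b.0) + d.c.(X + X)) + (rec X. a.(b.X + b.0) + d.c.(X + X)) | ··a··> q1, ··d··> q2
Partition-refinement fixed point:
  B0 = {p0, p4, q0, q4}
  B1 = {p2, q2}
  B2 = {p1, q1}
  B3 = {p3, q3}
p0 ∈ B0, q0 ∈ B0 → same block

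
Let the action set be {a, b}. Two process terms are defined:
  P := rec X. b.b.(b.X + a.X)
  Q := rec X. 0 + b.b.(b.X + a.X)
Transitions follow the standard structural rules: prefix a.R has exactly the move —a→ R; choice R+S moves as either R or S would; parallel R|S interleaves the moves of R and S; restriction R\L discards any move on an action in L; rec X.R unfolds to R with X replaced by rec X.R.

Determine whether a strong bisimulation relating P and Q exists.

P's transition system — 3 states:
  m0 = rec X. b.b.(b.X + a.X) | -b-> m1
  m1 = b.(b.(rec X. b.b.(b.X + a.X)) + a.(rec X. b.b.(b.X + a.X))) | -b-> m2
  m2 = b.(rec X. b.b.(b.X + a.X)) + a.(rec X. b.b.(b.X + a.X)) | -a-> m0, -b-> m0
Q's transition system — 3 states:
  n0 = rec X. 0 + b.b.(b.X + a.X) | -b-> n1
  n1 = b.(b.(rec X. 0 + b.b.(b.X + a.X)) + a.(rec X. 0 + b.b.(b.X + a.X))) | -b-> n2
  n2 = b.(rec X. 0 + b.b.(b.X + a.X)) + a.(rec X. 0 + b.b.(b.X + a.X)) | -a-> n0, -b-> n0
Coarsest stable partition (strong bisimilarity classes):
  B0 = {m0, n0}
  B1 = {m1, n1}
  B2 = {m2, n2}
m0 ∈ B0, n0 ∈ B0 → same block

bisimilar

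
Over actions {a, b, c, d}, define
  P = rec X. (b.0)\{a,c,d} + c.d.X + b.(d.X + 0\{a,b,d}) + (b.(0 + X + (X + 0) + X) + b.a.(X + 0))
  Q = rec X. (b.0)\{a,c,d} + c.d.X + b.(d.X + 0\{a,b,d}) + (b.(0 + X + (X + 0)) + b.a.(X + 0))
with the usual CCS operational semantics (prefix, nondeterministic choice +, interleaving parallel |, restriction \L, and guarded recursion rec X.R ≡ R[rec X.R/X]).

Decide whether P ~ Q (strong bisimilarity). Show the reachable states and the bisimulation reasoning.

P's transition system — 7 states:
  s0 = rec X. (b.0)\{a,c,d} + c.d.X + b.(d.X + 0\{a,b,d}) + (b.(0 + X + (X + 0) + X) + b.a.(X + 0)) | =b=> s1, =b=> s2, =b=> s3, =b=> s4, =c=> s5
  s1 = 0 + (rec X. (b.0)\{a,c,d} + c.d.X + b.(d.X + 0\{a,b,d}) + (b.(0 + X + (X + 0) + X) + b.a.(X + 0))) + ((rec X. (b.0)\{a,c,d} + c.d.X + b.(d.X + 0\{a,b,d}) + (b.(0 + X + (X + 0) + X) + b.a.(X + 0))) + 0) + (rec X. (b.0)\{a,c,d} + c.d.X + b.(d.X + 0\{a,b,d}) + (b.(0 + X + (X + 0) + X) + b.a.(X + 0))) | =b=> s1, =b=> s2, =b=> s3, =b=> s4, =c=> s5
  s2 = 0\{a,c,d} | ·
  s3 = a.((rec X. (b.0)\{a,c,d} + c.d.X + b.(d.X + 0\{a,b,d}) + (b.(0 + X + (X + 0) + X) + b.a.(X + 0))) + 0) | =a=> s6
  s4 = d.(rec X. (b.0)\{a,c,d} + c.d.X + b.(d.X + 0\{a,b,d}) + (b.(0 + X + (X + 0) + X) + b.a.(X + 0))) + 0\{a,b,d} | =d=> s0
  s5 = d.(rec X. (b.0)\{a,c,d} + c.d.X + b.(d.X + 0\{a,b,d}) + (b.(0 + X + (X + 0) + X) + b.a.(X + 0))) | =d=> s0
  s6 = (rec X. (b.0)\{a,c,d} + c.d.X + b.(d.X + 0\{a,b,d}) + (b.(0 + X + (X + 0) + X) + b.a.(X + 0))) + 0 | =b=> s1, =b=> s2, =b=> s3, =b=> s4, =c=> s5
Q's transition system — 7 states:
  t0 = rec X. (b.0)\{a,c,d} + c.d.X + b.(d.X + 0\{a,b,d}) + (b.(0 + X + (X + 0)) + b.a.(X + 0)) | =b=> t1, =b=> t2, =b=> t3, =b=> t4, =c=> t5
  t1 = 0 + (rec X. (b.0)\{a,c,d} + c.d.X + b.(d.X + 0\{a,b,d}) + (b.(0 + X + (X + 0)) + b.a.(X + 0))) + ((rec X. (b.0)\{a,c,d} + c.d.X + b.(d.X + 0\{a,b,d}) + (b.(0 + X + (X + 0)) + b.a.(X + 0))) + 0) | =b=> t1, =b=> t2, =b=> t3, =b=> t4, =c=> t5
  t2 = 0\{a,c,d} | ·
  t3 = a.((rec X. (b.0)\{a,c,d} + c.d.X + b.(d.X + 0\{a,b,d}) + (b.(0 + X + (X + 0)) + b.a.(X + 0))) + 0) | =a=> t6
  t4 = d.(rec X. (b.0)\{a,c,d} + c.d.X + b.(d.X + 0\{a,b,d}) + (b.(0 + X + (X + 0)) + b.a.(X + 0))) + 0\{a,b,d} | =d=> t0
  t5 = d.(rec X. (b.0)\{a,c,d} + c.d.X + b.(d.X + 0\{a,b,d}) + (b.(0 + X + (X + 0)) + b.a.(X + 0))) | =d=> t0
  t6 = (rec X. (b.0)\{a,c,d} + c.d.X + b.(d.X + 0\{a,b,d}) + (b.(0 + X + (X + 0)) + b.a.(X + 0))) + 0 | =b=> t1, =b=> t2, =b=> t3, =b=> t4, =c=> t5
Partition-refinement fixed point:
  B0 = {s0, s1, s6, t0, t1, t6}
  B1 = {s4, s5, t4, t5}
  B2 = {s3, t3}
  B3 = {s2, t2}
s0 ∈ B0, t0 ∈ B0 → same block

P ~ Q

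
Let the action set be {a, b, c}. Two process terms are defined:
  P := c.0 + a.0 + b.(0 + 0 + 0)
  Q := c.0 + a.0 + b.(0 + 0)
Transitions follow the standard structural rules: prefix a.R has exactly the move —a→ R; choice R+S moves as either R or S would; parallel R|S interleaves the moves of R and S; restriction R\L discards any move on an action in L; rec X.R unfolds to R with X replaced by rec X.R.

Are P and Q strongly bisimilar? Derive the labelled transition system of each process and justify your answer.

Reachable graph of P (3 states):
  s0 = c.0 + a.0 + b.(0 + 0 + 0) | -a-> s1, -b-> s2, -c-> s1
  s1 = 0 | ∅
  s2 = 0 + 0 + 0 | ∅
Reachable graph of Q (3 states):
  t0 = c.0 + a.0 + b.(0 + 0) | -a-> t1, -b-> t2, -c-> t1
  t1 = 0 | ∅
  t2 = 0 + 0 | ∅
Partition-refinement fixed point:
  B0 = {s0, t0}
  B1 = {s1, s2, t1, t2}
s0 ∈ B0, t0 ∈ B0 → same block

P ~ Q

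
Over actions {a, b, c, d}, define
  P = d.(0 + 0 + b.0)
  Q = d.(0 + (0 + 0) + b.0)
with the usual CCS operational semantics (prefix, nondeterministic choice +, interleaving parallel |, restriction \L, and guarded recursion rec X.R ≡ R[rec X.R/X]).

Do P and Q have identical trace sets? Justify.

YES

LTS(P): 3 reachable states
  s0 = d.(0 + 0 + b.0) has moves —d→ s1
  s1 = 0 + 0 + b.0 has moves —b→ s2
  s2 = 0 has moves stopped
LTS(Q): 3 reachable states
  t0 = d.(0 + (0 + 0) + b.0) has moves —d→ t1
  t1 = 0 + (0 + 0) + b.0 has moves —b→ t2
  t2 = 0 has moves stopped
Partition-refinement fixed point:
  B0 = {s0, t0}
  B1 = {s1, t1}
  B2 = {s2, t2}
s0 ∈ B0, t0 ∈ B0 → same block
Bisimilar ⇒ trace-equivalent.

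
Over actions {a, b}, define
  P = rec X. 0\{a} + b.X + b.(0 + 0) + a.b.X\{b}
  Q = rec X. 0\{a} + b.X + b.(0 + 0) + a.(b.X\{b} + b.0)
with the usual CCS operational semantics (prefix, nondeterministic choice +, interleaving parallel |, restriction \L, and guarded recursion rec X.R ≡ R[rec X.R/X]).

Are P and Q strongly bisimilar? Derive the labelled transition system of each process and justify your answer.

Reachable graph of P (5 states):
  m0 = rec X. 0\{a} + b.X + b.(0 + 0) + a.b.X\{b} ⊢ ··a··> m1, ··b··> m0, ··b··> m2
  m1 = b.(rec X. 0\{a} + b.X + b.(0 + 0) + a.b.X\{b})\{b} ⊢ ··b··> m3
  m2 = 0 + 0 ⊢ ·
  m3 = (rec X. 0\{a} + b.X + b.(0 + 0) + a.b.X\{b})\{b} ⊢ ··a··> m4
  m4 = (b.(rec X. 0\{a} + b.X + b.(0 + 0) + a.b.X\{b})\{b})\{b} ⊢ ·
Reachable graph of Q (6 states):
  n0 = rec X. 0\{a} + b.X + b.(0 + 0) + a.(b.X\{b} + b.0) ⊢ ··a··> n1, ··b··> n0, ··b··> n2
  n1 = b.(rec X. 0\{a} + b.X + b.(0 + 0) + a.(b.X\{b} + b.0))\{b} + b.0 ⊢ ··b··> n3, ··b··> n4
  n2 = 0 + 0 ⊢ ·
  n3 = (rec X. 0\{a} + b.X + b.(0 + 0) + a.(b.X\{b} + b.0))\{b} ⊢ ··a··> n5
  n4 = 0 ⊢ ·
  n5 = (b.(rec X. 0\{a} + b.X + b.(0 + 0) + a.(b.X\{b} + b.0))\{b} + b.0)\{b} ⊢ ·
Partition-refinement fixed point:
  B0 = {m0}
  B1 = {m1}
  B2 = {m3, n3}
  B3 = {m2, m4, n2, n4, n5}
  B4 = {n0}
  B5 = {n1}
m0 ∈ B0, n0 ∈ B4 → different blocks

not bisimilar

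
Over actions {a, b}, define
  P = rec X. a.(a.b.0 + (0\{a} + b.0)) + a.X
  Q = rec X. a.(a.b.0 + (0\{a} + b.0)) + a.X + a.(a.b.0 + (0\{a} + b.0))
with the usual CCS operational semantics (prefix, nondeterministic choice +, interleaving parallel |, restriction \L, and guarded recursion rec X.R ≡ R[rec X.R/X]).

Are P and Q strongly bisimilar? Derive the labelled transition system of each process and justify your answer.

bisimilar

Reachable graph of P (4 states):
  p0 = rec X. a.(a.b.0 + (0\{a} + b.0)) + a.X has moves -a-> p0, -a-> p1
  p1 = a.b.0 + (0\{a} + b.0) has moves -a-> p2, -b-> p3
  p2 = b.0 has moves -b-> p3
  p3 = 0 has moves ∅
Reachable graph of Q (4 states):
  q0 = rec X. a.(a.b.0 + (0\{a} + b.0)) + a.X + a.(a.b.0 + (0\{a} + b.0)) has moves -a-> q0, -a-> q1
  q1 = a.b.0 + (0\{a} + b.0) has moves -a-> q2, -b-> q3
  q2 = b.0 has moves -b-> q3
  q3 = 0 has moves ∅
Partition-refinement fixed point:
  B0 = {p0, q0}
  B1 = {p1, q1}
  B2 = {p2, q2}
  B3 = {p3, q3}
p0 ∈ B0, q0 ∈ B0 → same block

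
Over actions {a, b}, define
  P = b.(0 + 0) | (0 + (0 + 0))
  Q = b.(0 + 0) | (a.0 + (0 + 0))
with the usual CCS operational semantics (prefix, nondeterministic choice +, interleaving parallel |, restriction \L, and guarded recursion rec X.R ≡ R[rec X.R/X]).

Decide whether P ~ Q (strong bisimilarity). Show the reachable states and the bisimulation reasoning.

NO

Reachable graph of P (2 states):
  s0 = b.(0 + 0) | (0 + (0 + 0)) | ··b··> s1
  s1 = (0 + 0) | (0 + (0 + 0)) | ∅
Reachable graph of Q (4 states):
  t0 = b.(0 + 0) | (a.0 + (0 + 0)) | ··a··> t1, ··b··> t2
  t1 = b.(0 + 0) | 0 | ··b··> t3
  t2 = (0 + 0) | (a.0 + (0 + 0)) | ··a··> t3
  t3 = (0 + 0) | 0 | ∅
Coarsest stable partition (strong bisimilarity classes):
  B0 = {s0, t1}
  B1 = {s1, t3}
  B2 = {t0}
  B3 = {t2}
s0 ∈ B0, t0 ∈ B2 → different blocks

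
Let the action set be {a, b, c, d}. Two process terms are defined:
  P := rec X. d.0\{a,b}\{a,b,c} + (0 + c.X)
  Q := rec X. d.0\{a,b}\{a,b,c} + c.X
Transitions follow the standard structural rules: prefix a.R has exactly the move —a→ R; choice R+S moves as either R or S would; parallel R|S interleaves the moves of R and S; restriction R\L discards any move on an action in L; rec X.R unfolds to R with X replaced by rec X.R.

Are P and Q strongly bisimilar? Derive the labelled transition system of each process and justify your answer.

Reachable graph of P (2 states):
  s0 = rec X. d.0\{a,b}\{a,b,c} + (0 + c.X) has moves —c→ s0, —d→ s1
  s1 = 0\{a,b}\{a,b,c} has moves (no moves)
Reachable graph of Q (2 states):
  t0 = rec X. d.0\{a,b}\{a,b,c} + c.X has moves —c→ t0, —d→ t1
  t1 = 0\{a,b}\{a,b,c} has moves (no moves)
Bisimilarity quotient blocks:
  B0 = {s0, t0}
  B1 = {s1, t1}
s0 ∈ B0, t0 ∈ B0 → same block

P ~ Q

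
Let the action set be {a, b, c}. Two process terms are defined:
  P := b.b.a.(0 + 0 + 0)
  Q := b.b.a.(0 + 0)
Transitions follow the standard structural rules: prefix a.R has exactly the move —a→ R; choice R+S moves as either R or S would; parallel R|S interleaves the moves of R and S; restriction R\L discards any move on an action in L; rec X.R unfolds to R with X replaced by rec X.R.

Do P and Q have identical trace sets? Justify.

P's transition system — 4 states:
  u0 = b.b.a.(0 + 0 + 0) | -b-> u1
  u1 = b.a.(0 + 0 + 0) | -b-> u2
  u2 = a.(0 + 0 + 0) | -a-> u3
  u3 = 0 + 0 + 0 | deadlocked
Q's transition system — 4 states:
  v0 = b.b.a.(0 + 0) | -b-> v1
  v1 = b.a.(0 + 0) | -b-> v2
  v2 = a.(0 + 0) | -a-> v3
  v3 = 0 + 0 | deadlocked
Bisimilarity quotient blocks:
  B0 = {u0, v0}
  B1 = {u1, v1}
  B2 = {u2, v2}
  B3 = {u3, v3}
u0 ∈ B0, v0 ∈ B0 → same block
Bisimilar ⇒ trace-equivalent.

traces(P) = traces(Q)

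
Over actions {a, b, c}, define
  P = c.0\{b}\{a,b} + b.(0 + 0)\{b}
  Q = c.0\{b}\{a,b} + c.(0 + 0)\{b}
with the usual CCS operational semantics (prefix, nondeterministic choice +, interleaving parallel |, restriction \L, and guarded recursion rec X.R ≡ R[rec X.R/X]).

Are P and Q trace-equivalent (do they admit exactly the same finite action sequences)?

traces(P) ≠ traces(Q) — witness ⟨b⟩

Reachable graph of P (3 states):
  u0 = c.0\{b}\{a,b} + b.(0 + 0)\{b} :: -b-> u1, -c-> u2
  u1 = (0 + 0)\{b} :: ∅
  u2 = 0\{b}\{a,b} :: ∅
Reachable graph of Q (3 states):
  v0 = c.0\{b}\{a,b} + c.(0 + 0)\{b} :: -c-> v1, -c-> v2
  v1 = (0 + 0)\{b} :: ∅
  v2 = 0\{b}\{a,b} :: ∅
Executing b from P (initial set {u0}):
  step 1 (b): {u1}
  ✓ P
Executing b from Q (initial set {v0}):
  step 1 (b): ∅ (Q stuck)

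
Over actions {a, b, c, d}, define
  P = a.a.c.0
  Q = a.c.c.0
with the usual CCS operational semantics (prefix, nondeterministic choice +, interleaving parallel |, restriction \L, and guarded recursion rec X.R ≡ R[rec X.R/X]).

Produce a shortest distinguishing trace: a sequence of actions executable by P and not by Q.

aa

P's transition system — 4 states:
  p0 = a.a.c.0 :: =a=> p1
  p1 = a.c.0 :: =a=> p2
  p2 = c.0 :: =c=> p3
  p3 = 0 :: deadlocked
Q's transition system — 4 states:
  q0 = a.c.c.0 :: =a=> q1
  q1 = c.c.0 :: =c=> q2
  q2 = c.0 :: =c=> q3
  q3 = 0 :: deadlocked
Executing aa from P (initial set {p0}):
  [1] a ⇒ {p1}
  [2] a ⇒ {p2}
  — P admits the full trace.
Executing aa from Q (initial set {q0}):
  [1] a ⇒ {q1}
  [2] a ⇒ ∅ (Q stuck)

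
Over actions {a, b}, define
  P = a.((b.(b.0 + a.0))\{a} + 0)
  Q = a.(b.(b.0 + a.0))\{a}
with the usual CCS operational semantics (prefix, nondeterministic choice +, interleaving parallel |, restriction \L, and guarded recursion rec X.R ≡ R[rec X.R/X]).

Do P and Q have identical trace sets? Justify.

trace-equivalent

LTS(P): 4 reachable states
  p0 = a.((b.(b.0 + a.0))\{a} + 0) ⊢ =a=> p1
  p1 = (b.(b.0 + a.0))\{a} + 0 ⊢ =b=> p2
  p2 = (b.0 + a.0)\{a} ⊢ =b=> p3
  p3 = 0\{a} ⊢ ·
LTS(Q): 4 reachable states
  q0 = a.(b.(b.0 + a.0))\{a} ⊢ =a=> q1
  q1 = (b.(b.0 + a.0))\{a} ⊢ =b=> q2
  q2 = (b.0 + a.0)\{a} ⊢ =b=> q3
  q3 = 0\{a} ⊢ ·
Coarsest stable partition (strong bisimilarity classes):
  B0 = {p0, q0}
  B1 = {p1, q1}
  B2 = {p2, q2}
  B3 = {p3, q3}
p0 ∈ B0, q0 ∈ B0 → same block
Bisimilar ⇒ trace-equivalent.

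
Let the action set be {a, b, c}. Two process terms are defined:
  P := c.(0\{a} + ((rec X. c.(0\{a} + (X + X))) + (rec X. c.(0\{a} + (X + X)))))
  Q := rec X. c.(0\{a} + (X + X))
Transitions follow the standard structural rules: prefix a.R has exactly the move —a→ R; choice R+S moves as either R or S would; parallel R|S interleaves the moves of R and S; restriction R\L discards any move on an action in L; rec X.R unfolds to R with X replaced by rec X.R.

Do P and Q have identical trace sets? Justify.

YES

P's transition system — 2 states:
  p0 = c.(0\{a} + ((rec X. c.(0\{a} + (X + X))) + (rec X. c.(0\{a} + (X + X))))) → —c→ p1
  p1 = 0\{a} + ((rec X. c.(0\{a} + (X + X))) + (rec X. c.(0\{a} + (X + X)))) → —c→ p1
Q's transition system — 2 states:
  q0 = rec X. c.(0\{a} + (X + X)) → —c→ q1
  q1 = 0\{a} + ((rec X. c.(0\{a} + (X + X))) + (rec X. c.(0\{a} + (X + X)))) → —c→ q1
Partition-refinement fixed point:
  B0 = {p0, p1, q0, q1}
p0 ∈ B0, q0 ∈ B0 → same block
Bisimilar ⇒ trace-equivalent.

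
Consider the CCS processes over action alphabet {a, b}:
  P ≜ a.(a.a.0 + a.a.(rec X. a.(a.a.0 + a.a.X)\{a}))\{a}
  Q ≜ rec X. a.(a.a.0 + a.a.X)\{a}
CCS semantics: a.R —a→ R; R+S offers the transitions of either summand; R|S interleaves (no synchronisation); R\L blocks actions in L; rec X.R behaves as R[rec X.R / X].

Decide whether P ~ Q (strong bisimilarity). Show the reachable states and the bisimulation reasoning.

Reachable graph of P (2 states):
  m0 = a.(a.a.0 + a.a.(rec X. a.(a.a.0 + a.a.X)\{a}))\{a} | =a=> m1
  m1 = (a.a.0 + a.a.(rec X. a.(a.a.0 + a.a.X)\{a}))\{a} | ·
Reachable graph of Q (2 states):
  n0 = rec X. a.(a.a.0 + a.a.X)\{a} | =a=> n1
  n1 = (a.a.0 + a.a.(rec X. a.(a.a.0 + a.a.X)\{a}))\{a} | ·
Partition-refinement fixed point:
  B0 = {m0, n0}
  B1 = {m1, n1}
m0 ∈ B0, n0 ∈ B0 → same block

P ~ Q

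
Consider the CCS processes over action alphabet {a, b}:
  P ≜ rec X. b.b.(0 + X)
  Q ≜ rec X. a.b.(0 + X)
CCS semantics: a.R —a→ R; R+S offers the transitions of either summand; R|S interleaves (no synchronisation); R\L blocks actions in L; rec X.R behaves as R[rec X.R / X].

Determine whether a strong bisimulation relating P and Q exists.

Reachable graph of P (3 states):
  m0 = rec X. b.b.(0 + X) → —b→ m1
  m1 = b.(0 + (rec X. b.b.(0 + X))) → —b→ m2
  m2 = 0 + (rec X. b.b.(0 + X)) → —b→ m1
Reachable graph of Q (3 states):
  n0 = rec X. a.b.(0 + X) → —a→ n1
  n1 = b.(0 + (rec X. a.b.(0 + X))) → —b→ n2
  n2 = 0 + (rec X. a.b.(0 + X)) → —a→ n1
Bisimilarity quotient blocks:
  B0 = {m0, m1, m2}
  B1 = {n0, n2}
  B2 = {n1}
m0 ∈ B0, n0 ∈ B1 → different blocks

P ≁ Q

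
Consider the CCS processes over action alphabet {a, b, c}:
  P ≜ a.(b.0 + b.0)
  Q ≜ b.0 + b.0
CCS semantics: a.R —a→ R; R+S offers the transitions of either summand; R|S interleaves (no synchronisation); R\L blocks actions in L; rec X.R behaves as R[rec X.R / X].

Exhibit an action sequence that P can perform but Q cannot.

a

LTS(P): 3 reachable states
  u0 = a.(b.0 + b.0) has moves --a--▸ u1
  u1 = b.0 + b.0 has moves --b--▸ u2
  u2 = 0 has moves (no moves)
LTS(Q): 2 reachable states
  v0 = b.0 + b.0 has moves --b--▸ v1
  v1 = 0 has moves (no moves)
Trace ⟨a⟩ through P, begin at {u0}:
  step 1 (a): {u1}
  ✓ P
Trace ⟨a⟩ through Q, begin at {v0}:
  step 1 (a): no successor for Q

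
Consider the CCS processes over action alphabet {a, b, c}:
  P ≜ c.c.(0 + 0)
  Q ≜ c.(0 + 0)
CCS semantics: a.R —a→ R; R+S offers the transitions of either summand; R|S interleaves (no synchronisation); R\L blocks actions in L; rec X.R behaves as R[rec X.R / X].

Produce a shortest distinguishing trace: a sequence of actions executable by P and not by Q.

cc

LTS(P): 3 reachable states
  m0 = c.c.(0 + 0) | —c→ m1
  m1 = c.(0 + 0) | —c→ m2
  m2 = 0 + 0 | (no moves)
LTS(Q): 2 reachable states
  n0 = c.(0 + 0) | —c→ n1
  n1 = 0 + 0 | (no moves)
Run σ = ⟨cc⟩ on P: start {m0}
  step 1 (c): {m1}
  step 2 (c): {m2}
  — P admits the full trace.
Run σ = ⟨cc⟩ on Q: start {n0}
  step 1 (c): {n1}
  step 2 (c): no successor for Q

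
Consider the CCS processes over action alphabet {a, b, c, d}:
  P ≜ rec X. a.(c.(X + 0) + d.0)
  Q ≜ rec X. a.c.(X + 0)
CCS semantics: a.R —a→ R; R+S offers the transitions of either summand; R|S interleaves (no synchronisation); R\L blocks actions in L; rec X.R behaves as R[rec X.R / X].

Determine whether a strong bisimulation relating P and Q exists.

NO

Reachable graph of P (4 states):
  m0 = rec X. a.(c.(X + 0) + d.0) | =a=> m1
  m1 = c.((rec X. a.(c.(X + 0) + d.0)) + 0) + d.0 | =c=> m2, =d=> m3
  m2 = (rec X. a.(c.(X + 0) + d.0)) + 0 | =a=> m1
  m3 = 0 | ∅
Reachable graph of Q (3 states):
  n0 = rec X. a.c.(X + 0) | =a=> n1
  n1 = c.((rec X. a.c.(X + 0)) + 0) | =c=> n2
  n2 = (rec X. a.c.(X + 0)) + 0 | =a=> n1
Bisimilarity quotient blocks:
  B0 = {m0, m2}
  B1 = {m1}
  B2 = {m3}
  B3 = {n0, n2}
  B4 = {n1}
m0 ∈ B0, n0 ∈ B3 → different blocks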